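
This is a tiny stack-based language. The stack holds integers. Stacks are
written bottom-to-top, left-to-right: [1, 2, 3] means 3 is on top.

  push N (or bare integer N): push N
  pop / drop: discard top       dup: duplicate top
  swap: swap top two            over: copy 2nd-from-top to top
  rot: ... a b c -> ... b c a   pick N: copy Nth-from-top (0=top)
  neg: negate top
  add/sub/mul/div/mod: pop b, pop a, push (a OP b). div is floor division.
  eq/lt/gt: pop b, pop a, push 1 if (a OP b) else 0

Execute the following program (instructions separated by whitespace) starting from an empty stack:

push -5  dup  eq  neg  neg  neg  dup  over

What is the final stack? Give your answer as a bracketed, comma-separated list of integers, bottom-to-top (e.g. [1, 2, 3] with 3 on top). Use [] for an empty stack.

After 'push -5': [-5]
After 'dup': [-5, -5]
After 'eq': [1]
After 'neg': [-1]
After 'neg': [1]
After 'neg': [-1]
After 'dup': [-1, -1]
After 'over': [-1, -1, -1]

Answer: [-1, -1, -1]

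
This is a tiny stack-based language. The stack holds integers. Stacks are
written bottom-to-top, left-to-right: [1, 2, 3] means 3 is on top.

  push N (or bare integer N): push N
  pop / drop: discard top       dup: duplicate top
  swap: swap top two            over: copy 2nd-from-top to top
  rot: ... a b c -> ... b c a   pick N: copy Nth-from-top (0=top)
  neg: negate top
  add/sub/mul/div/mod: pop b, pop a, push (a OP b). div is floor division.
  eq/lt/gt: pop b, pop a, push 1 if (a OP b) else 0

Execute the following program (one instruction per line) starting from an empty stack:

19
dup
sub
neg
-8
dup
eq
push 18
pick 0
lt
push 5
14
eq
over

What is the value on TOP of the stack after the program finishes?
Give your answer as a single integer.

After 'push 19': [19]
After 'dup': [19, 19]
After 'sub': [0]
After 'neg': [0]
After 'push -8': [0, -8]
After 'dup': [0, -8, -8]
After 'eq': [0, 1]
After 'push 18': [0, 1, 18]
After 'pick 0': [0, 1, 18, 18]
After 'lt': [0, 1, 0]
After 'push 5': [0, 1, 0, 5]
After 'push 14': [0, 1, 0, 5, 14]
After 'eq': [0, 1, 0, 0]
After 'over': [0, 1, 0, 0, 0]

Answer: 0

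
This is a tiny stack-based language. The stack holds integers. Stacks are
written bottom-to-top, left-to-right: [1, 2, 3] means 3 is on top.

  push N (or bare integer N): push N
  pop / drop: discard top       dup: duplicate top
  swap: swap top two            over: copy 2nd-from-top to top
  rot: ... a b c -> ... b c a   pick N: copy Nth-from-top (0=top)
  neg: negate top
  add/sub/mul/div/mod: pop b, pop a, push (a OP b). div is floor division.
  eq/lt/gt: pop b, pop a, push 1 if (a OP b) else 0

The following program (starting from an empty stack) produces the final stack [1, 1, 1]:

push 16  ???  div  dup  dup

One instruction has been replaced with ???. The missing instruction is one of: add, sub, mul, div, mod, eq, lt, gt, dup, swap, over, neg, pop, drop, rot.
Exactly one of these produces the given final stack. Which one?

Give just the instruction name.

Answer: dup

Derivation:
Stack before ???: [16]
Stack after ???:  [16, 16]
The instruction that transforms [16] -> [16, 16] is: dup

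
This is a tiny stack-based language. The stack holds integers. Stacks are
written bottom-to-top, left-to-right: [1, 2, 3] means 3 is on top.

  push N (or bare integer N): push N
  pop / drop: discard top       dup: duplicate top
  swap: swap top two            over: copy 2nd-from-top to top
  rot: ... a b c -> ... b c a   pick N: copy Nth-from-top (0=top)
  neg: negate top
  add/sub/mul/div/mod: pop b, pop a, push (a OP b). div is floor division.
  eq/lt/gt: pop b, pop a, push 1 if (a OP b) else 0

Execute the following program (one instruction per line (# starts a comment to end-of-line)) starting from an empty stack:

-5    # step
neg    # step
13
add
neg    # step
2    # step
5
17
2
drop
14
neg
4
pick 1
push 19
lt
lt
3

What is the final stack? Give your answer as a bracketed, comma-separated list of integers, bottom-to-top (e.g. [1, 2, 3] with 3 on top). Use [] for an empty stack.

After 'push -5': [-5]
After 'neg': [5]
After 'push 13': [5, 13]
After 'add': [18]
After 'neg': [-18]
After 'push 2': [-18, 2]
After 'push 5': [-18, 2, 5]
After 'push 17': [-18, 2, 5, 17]
After 'push 2': [-18, 2, 5, 17, 2]
After 'drop': [-18, 2, 5, 17]
After 'push 14': [-18, 2, 5, 17, 14]
After 'neg': [-18, 2, 5, 17, -14]
After 'push 4': [-18, 2, 5, 17, -14, 4]
After 'pick 1': [-18, 2, 5, 17, -14, 4, -14]
After 'push 19': [-18, 2, 5, 17, -14, 4, -14, 19]
After 'lt': [-18, 2, 5, 17, -14, 4, 1]
After 'lt': [-18, 2, 5, 17, -14, 0]
After 'push 3': [-18, 2, 5, 17, -14, 0, 3]

Answer: [-18, 2, 5, 17, -14, 0, 3]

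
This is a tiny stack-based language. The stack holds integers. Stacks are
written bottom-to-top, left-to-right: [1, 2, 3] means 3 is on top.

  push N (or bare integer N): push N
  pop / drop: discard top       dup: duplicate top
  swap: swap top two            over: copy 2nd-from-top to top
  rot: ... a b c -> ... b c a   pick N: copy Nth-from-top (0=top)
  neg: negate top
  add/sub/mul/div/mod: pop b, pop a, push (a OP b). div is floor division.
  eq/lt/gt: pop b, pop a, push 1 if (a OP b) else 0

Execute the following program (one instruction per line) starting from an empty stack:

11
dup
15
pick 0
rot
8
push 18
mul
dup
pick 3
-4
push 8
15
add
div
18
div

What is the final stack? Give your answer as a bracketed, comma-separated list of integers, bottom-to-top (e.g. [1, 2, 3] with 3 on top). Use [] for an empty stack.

Answer: [11, 15, 15, 11, 144, 144, 15, -1]

Derivation:
After 'push 11': [11]
After 'dup': [11, 11]
After 'push 15': [11, 11, 15]
After 'pick 0': [11, 11, 15, 15]
After 'rot': [11, 15, 15, 11]
After 'push 8': [11, 15, 15, 11, 8]
After 'push 18': [11, 15, 15, 11, 8, 18]
After 'mul': [11, 15, 15, 11, 144]
After 'dup': [11, 15, 15, 11, 144, 144]
After 'pick 3': [11, 15, 15, 11, 144, 144, 15]
After 'push -4': [11, 15, 15, 11, 144, 144, 15, -4]
After 'push 8': [11, 15, 15, 11, 144, 144, 15, -4, 8]
After 'push 15': [11, 15, 15, 11, 144, 144, 15, -4, 8, 15]
After 'add': [11, 15, 15, 11, 144, 144, 15, -4, 23]
After 'div': [11, 15, 15, 11, 144, 144, 15, -1]
After 'push 18': [11, 15, 15, 11, 144, 144, 15, -1, 18]
After 'div': [11, 15, 15, 11, 144, 144, 15, -1]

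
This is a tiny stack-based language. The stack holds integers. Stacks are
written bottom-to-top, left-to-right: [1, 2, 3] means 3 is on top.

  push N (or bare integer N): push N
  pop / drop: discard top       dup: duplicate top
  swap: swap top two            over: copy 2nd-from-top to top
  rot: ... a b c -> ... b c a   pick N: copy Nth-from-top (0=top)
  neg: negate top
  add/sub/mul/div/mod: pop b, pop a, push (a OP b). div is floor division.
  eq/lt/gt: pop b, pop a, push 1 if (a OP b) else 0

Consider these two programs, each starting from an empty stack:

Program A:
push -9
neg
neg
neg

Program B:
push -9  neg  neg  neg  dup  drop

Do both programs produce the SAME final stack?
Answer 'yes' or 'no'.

Answer: yes

Derivation:
Program A trace:
  After 'push -9': [-9]
  After 'neg': [9]
  After 'neg': [-9]
  After 'neg': [9]
Program A final stack: [9]

Program B trace:
  After 'push -9': [-9]
  After 'neg': [9]
  After 'neg': [-9]
  After 'neg': [9]
  After 'dup': [9, 9]
  After 'drop': [9]
Program B final stack: [9]
Same: yes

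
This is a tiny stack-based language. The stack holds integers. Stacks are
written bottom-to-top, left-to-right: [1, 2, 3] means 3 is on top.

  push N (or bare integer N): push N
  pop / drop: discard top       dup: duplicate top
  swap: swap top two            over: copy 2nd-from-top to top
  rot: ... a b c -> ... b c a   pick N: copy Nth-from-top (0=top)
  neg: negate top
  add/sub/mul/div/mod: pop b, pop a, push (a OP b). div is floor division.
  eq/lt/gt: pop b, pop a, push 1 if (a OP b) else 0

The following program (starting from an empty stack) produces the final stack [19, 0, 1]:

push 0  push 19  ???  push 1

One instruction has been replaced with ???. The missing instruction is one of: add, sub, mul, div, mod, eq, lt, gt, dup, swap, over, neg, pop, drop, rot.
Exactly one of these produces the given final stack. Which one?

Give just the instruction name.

Answer: swap

Derivation:
Stack before ???: [0, 19]
Stack after ???:  [19, 0]
The instruction that transforms [0, 19] -> [19, 0] is: swap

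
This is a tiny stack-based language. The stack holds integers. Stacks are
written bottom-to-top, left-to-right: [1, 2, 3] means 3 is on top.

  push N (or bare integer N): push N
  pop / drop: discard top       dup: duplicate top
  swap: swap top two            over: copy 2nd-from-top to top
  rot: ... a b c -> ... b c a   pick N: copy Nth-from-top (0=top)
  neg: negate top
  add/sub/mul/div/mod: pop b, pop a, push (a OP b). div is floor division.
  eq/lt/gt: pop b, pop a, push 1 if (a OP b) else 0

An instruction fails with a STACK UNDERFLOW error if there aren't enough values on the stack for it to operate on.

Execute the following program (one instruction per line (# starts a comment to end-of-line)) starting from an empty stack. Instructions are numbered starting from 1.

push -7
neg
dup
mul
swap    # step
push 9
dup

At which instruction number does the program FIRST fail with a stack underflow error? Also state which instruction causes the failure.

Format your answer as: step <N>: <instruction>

Answer: step 5: swap

Derivation:
Step 1 ('push -7'): stack = [-7], depth = 1
Step 2 ('neg'): stack = [7], depth = 1
Step 3 ('dup'): stack = [7, 7], depth = 2
Step 4 ('mul'): stack = [49], depth = 1
Step 5 ('swap'): needs 2 value(s) but depth is 1 — STACK UNDERFLOW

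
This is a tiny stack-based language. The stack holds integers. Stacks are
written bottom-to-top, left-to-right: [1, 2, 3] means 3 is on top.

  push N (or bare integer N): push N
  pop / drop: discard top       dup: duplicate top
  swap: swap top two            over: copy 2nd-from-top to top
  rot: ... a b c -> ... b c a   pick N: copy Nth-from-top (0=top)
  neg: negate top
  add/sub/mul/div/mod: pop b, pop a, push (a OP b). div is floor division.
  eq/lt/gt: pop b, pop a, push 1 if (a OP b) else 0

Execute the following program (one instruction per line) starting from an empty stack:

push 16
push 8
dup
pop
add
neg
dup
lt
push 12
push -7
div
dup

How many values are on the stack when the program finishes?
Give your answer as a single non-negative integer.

Answer: 3

Derivation:
After 'push 16': stack = [16] (depth 1)
After 'push 8': stack = [16, 8] (depth 2)
After 'dup': stack = [16, 8, 8] (depth 3)
After 'pop': stack = [16, 8] (depth 2)
After 'add': stack = [24] (depth 1)
After 'neg': stack = [-24] (depth 1)
After 'dup': stack = [-24, -24] (depth 2)
After 'lt': stack = [0] (depth 1)
After 'push 12': stack = [0, 12] (depth 2)
After 'push -7': stack = [0, 12, -7] (depth 3)
After 'div': stack = [0, -2] (depth 2)
After 'dup': stack = [0, -2, -2] (depth 3)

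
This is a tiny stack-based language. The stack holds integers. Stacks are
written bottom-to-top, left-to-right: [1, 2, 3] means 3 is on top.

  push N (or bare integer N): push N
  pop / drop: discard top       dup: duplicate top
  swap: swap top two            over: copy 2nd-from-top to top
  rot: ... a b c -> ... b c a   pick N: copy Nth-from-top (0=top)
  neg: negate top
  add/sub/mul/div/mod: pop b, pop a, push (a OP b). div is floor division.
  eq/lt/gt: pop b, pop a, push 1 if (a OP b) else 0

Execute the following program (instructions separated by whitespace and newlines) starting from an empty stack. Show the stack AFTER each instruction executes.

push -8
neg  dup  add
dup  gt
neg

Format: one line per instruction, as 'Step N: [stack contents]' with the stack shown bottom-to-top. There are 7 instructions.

Step 1: [-8]
Step 2: [8]
Step 3: [8, 8]
Step 4: [16]
Step 5: [16, 16]
Step 6: [0]
Step 7: [0]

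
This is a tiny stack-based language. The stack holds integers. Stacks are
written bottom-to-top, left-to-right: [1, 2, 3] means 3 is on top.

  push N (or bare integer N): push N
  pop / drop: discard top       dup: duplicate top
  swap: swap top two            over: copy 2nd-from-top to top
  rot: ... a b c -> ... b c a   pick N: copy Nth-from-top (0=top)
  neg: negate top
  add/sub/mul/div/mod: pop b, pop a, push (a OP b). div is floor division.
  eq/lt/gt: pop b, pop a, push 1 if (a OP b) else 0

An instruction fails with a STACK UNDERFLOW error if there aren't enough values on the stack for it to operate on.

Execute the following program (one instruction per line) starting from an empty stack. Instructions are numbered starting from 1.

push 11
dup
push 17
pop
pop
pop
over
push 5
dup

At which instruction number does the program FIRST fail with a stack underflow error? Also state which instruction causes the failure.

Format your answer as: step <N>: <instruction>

Step 1 ('push 11'): stack = [11], depth = 1
Step 2 ('dup'): stack = [11, 11], depth = 2
Step 3 ('push 17'): stack = [11, 11, 17], depth = 3
Step 4 ('pop'): stack = [11, 11], depth = 2
Step 5 ('pop'): stack = [11], depth = 1
Step 6 ('pop'): stack = [], depth = 0
Step 7 ('over'): needs 2 value(s) but depth is 0 — STACK UNDERFLOW

Answer: step 7: over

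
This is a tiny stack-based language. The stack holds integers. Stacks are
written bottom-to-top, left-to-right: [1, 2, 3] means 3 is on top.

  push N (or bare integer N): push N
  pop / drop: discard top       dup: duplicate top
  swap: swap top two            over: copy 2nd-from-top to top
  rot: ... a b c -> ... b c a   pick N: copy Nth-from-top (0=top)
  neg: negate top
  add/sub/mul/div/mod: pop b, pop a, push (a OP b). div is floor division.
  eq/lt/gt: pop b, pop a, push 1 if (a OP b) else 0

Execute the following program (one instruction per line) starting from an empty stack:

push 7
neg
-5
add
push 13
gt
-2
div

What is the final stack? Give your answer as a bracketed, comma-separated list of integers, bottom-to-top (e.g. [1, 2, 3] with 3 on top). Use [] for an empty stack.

After 'push 7': [7]
After 'neg': [-7]
After 'push -5': [-7, -5]
After 'add': [-12]
After 'push 13': [-12, 13]
After 'gt': [0]
After 'push -2': [0, -2]
After 'div': [0]

Answer: [0]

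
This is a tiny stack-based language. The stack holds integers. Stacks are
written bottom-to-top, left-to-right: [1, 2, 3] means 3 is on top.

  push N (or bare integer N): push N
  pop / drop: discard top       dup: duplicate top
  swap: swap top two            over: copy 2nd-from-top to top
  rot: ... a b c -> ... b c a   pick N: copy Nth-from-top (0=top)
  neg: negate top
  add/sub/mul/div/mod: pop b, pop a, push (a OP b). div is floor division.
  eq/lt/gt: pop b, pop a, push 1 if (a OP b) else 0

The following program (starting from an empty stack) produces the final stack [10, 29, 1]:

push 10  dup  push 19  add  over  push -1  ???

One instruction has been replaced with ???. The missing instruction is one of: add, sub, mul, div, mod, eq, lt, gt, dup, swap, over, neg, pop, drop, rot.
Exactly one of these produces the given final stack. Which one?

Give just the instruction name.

Stack before ???: [10, 29, 10, -1]
Stack after ???:  [10, 29, 1]
The instruction that transforms [10, 29, 10, -1] -> [10, 29, 1] is: gt

Answer: gt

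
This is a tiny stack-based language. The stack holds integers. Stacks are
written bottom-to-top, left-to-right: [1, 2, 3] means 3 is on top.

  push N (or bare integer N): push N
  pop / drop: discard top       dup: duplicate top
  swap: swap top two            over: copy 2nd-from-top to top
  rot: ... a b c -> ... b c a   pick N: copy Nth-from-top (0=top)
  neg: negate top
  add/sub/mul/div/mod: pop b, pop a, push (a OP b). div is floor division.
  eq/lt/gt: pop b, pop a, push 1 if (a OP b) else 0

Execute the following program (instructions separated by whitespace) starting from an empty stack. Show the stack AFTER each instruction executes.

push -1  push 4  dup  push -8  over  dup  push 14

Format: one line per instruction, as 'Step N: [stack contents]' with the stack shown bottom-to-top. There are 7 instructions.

Step 1: [-1]
Step 2: [-1, 4]
Step 3: [-1, 4, 4]
Step 4: [-1, 4, 4, -8]
Step 5: [-1, 4, 4, -8, 4]
Step 6: [-1, 4, 4, -8, 4, 4]
Step 7: [-1, 4, 4, -8, 4, 4, 14]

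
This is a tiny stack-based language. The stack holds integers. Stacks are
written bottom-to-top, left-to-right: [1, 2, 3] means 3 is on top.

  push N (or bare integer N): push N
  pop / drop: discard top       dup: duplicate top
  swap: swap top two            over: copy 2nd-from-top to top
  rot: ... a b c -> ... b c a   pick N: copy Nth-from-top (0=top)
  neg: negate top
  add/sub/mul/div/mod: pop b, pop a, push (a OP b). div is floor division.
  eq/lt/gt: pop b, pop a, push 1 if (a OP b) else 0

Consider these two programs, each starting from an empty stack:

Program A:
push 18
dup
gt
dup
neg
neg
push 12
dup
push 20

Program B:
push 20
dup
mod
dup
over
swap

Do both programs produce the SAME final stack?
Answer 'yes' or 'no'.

Program A trace:
  After 'push 18': [18]
  After 'dup': [18, 18]
  After 'gt': [0]
  After 'dup': [0, 0]
  After 'neg': [0, 0]
  After 'neg': [0, 0]
  After 'push 12': [0, 0, 12]
  After 'dup': [0, 0, 12, 12]
  After 'push 20': [0, 0, 12, 12, 20]
Program A final stack: [0, 0, 12, 12, 20]

Program B trace:
  After 'push 20': [20]
  After 'dup': [20, 20]
  After 'mod': [0]
  After 'dup': [0, 0]
  After 'over': [0, 0, 0]
  After 'swap': [0, 0, 0]
Program B final stack: [0, 0, 0]
Same: no

Answer: no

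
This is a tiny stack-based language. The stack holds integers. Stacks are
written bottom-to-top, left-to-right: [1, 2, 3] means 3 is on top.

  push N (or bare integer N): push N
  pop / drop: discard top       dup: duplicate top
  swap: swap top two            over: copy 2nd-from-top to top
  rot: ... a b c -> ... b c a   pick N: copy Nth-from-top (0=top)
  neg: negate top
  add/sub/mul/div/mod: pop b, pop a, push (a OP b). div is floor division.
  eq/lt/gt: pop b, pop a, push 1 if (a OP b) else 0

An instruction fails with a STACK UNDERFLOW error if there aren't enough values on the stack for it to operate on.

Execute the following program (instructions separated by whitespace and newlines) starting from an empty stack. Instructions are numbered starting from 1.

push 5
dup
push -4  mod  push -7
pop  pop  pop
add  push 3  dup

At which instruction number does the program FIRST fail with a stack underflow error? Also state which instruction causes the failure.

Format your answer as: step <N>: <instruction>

Step 1 ('push 5'): stack = [5], depth = 1
Step 2 ('dup'): stack = [5, 5], depth = 2
Step 3 ('push -4'): stack = [5, 5, -4], depth = 3
Step 4 ('mod'): stack = [5, -3], depth = 2
Step 5 ('push -7'): stack = [5, -3, -7], depth = 3
Step 6 ('pop'): stack = [5, -3], depth = 2
Step 7 ('pop'): stack = [5], depth = 1
Step 8 ('pop'): stack = [], depth = 0
Step 9 ('add'): needs 2 value(s) but depth is 0 — STACK UNDERFLOW

Answer: step 9: add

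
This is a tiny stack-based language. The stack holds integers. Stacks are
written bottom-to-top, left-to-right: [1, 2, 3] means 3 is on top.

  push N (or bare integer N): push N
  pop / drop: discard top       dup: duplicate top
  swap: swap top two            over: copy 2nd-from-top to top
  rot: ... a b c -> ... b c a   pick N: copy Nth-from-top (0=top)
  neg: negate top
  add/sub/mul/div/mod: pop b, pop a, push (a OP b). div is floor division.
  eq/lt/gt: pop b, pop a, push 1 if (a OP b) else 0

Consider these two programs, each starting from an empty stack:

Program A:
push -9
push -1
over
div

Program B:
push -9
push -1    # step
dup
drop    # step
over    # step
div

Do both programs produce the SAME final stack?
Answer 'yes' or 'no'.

Answer: yes

Derivation:
Program A trace:
  After 'push -9': [-9]
  After 'push -1': [-9, -1]
  After 'over': [-9, -1, -9]
  After 'div': [-9, 0]
Program A final stack: [-9, 0]

Program B trace:
  After 'push -9': [-9]
  After 'push -1': [-9, -1]
  After 'dup': [-9, -1, -1]
  After 'drop': [-9, -1]
  After 'over': [-9, -1, -9]
  After 'div': [-9, 0]
Program B final stack: [-9, 0]
Same: yes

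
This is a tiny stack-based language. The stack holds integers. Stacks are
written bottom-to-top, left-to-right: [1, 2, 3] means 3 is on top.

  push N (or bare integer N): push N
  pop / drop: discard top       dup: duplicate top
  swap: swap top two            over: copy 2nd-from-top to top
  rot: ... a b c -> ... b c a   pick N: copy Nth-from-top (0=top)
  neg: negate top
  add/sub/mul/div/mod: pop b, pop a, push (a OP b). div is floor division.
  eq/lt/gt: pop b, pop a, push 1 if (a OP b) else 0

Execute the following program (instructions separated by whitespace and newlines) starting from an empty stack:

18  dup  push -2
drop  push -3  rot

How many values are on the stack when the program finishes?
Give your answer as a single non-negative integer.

After 'push 18': stack = [18] (depth 1)
After 'dup': stack = [18, 18] (depth 2)
After 'push -2': stack = [18, 18, -2] (depth 3)
After 'drop': stack = [18, 18] (depth 2)
After 'push -3': stack = [18, 18, -3] (depth 3)
After 'rot': stack = [18, -3, 18] (depth 3)

Answer: 3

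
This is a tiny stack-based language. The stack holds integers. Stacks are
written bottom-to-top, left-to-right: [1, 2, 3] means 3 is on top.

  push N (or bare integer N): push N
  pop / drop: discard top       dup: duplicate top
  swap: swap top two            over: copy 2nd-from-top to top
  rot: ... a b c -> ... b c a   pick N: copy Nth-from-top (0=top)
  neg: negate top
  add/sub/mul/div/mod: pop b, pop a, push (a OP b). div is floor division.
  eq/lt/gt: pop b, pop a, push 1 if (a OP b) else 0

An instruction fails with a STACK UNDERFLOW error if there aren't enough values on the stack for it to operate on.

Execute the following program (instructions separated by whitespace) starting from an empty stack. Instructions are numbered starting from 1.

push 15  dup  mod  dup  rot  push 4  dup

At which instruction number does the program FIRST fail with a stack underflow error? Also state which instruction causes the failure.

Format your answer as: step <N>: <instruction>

Answer: step 5: rot

Derivation:
Step 1 ('push 15'): stack = [15], depth = 1
Step 2 ('dup'): stack = [15, 15], depth = 2
Step 3 ('mod'): stack = [0], depth = 1
Step 4 ('dup'): stack = [0, 0], depth = 2
Step 5 ('rot'): needs 3 value(s) but depth is 2 — STACK UNDERFLOW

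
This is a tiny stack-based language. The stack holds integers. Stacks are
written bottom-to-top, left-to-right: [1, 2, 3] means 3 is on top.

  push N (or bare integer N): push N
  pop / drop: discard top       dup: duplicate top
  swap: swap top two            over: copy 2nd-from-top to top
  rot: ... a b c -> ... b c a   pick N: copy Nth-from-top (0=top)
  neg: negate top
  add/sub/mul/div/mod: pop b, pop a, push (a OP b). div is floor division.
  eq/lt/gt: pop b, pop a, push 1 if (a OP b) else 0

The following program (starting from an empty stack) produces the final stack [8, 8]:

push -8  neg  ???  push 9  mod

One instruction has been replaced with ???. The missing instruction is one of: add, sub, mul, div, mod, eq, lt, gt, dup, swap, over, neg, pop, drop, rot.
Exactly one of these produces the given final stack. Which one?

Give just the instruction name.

Answer: dup

Derivation:
Stack before ???: [8]
Stack after ???:  [8, 8]
The instruction that transforms [8] -> [8, 8] is: dup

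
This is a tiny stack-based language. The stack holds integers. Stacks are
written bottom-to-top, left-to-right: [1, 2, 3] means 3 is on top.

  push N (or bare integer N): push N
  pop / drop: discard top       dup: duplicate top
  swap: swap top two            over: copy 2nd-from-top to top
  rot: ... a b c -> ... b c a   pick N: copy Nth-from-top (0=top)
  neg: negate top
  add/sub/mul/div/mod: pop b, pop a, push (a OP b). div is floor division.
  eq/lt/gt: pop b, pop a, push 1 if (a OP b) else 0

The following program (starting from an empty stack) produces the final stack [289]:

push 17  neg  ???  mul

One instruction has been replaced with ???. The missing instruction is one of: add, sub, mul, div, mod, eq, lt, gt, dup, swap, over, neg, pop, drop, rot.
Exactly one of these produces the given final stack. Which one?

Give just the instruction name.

Stack before ???: [-17]
Stack after ???:  [-17, -17]
The instruction that transforms [-17] -> [-17, -17] is: dup

Answer: dup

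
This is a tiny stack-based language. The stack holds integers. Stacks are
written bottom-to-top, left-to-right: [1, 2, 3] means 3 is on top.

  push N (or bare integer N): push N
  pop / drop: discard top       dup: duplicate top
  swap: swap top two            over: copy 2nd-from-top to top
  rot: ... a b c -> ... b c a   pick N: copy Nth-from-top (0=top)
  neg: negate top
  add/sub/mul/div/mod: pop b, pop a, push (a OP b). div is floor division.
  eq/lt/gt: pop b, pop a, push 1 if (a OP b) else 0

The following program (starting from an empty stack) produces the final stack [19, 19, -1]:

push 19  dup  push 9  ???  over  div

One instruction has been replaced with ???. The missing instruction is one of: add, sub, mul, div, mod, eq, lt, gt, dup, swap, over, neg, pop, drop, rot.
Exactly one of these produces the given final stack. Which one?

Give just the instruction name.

Answer: neg

Derivation:
Stack before ???: [19, 19, 9]
Stack after ???:  [19, 19, -9]
The instruction that transforms [19, 19, 9] -> [19, 19, -9] is: neg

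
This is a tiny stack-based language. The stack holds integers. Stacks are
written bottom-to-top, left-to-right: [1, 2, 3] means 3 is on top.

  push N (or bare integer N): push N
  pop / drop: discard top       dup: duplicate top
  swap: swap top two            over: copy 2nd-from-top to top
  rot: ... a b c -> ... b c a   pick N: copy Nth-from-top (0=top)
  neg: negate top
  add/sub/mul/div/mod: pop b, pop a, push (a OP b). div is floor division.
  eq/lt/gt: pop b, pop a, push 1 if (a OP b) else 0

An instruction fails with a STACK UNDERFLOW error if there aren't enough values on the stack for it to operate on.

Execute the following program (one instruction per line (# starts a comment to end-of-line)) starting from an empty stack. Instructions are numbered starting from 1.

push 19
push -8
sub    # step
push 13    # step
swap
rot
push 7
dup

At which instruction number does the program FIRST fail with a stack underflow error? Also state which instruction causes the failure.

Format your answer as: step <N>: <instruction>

Answer: step 6: rot

Derivation:
Step 1 ('push 19'): stack = [19], depth = 1
Step 2 ('push -8'): stack = [19, -8], depth = 2
Step 3 ('sub'): stack = [27], depth = 1
Step 4 ('push 13'): stack = [27, 13], depth = 2
Step 5 ('swap'): stack = [13, 27], depth = 2
Step 6 ('rot'): needs 3 value(s) but depth is 2 — STACK UNDERFLOW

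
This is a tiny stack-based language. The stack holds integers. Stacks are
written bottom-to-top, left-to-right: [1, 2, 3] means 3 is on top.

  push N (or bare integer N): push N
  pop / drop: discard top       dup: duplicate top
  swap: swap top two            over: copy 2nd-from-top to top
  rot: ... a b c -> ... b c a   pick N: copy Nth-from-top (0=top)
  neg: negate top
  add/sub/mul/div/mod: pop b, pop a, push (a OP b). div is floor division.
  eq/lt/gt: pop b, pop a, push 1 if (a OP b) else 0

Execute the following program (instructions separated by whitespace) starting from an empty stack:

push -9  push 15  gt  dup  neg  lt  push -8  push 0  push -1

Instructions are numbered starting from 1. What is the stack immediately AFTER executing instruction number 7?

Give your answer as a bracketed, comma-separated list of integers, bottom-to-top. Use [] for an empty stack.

Step 1 ('push -9'): [-9]
Step 2 ('push 15'): [-9, 15]
Step 3 ('gt'): [0]
Step 4 ('dup'): [0, 0]
Step 5 ('neg'): [0, 0]
Step 6 ('lt'): [0]
Step 7 ('push -8'): [0, -8]

Answer: [0, -8]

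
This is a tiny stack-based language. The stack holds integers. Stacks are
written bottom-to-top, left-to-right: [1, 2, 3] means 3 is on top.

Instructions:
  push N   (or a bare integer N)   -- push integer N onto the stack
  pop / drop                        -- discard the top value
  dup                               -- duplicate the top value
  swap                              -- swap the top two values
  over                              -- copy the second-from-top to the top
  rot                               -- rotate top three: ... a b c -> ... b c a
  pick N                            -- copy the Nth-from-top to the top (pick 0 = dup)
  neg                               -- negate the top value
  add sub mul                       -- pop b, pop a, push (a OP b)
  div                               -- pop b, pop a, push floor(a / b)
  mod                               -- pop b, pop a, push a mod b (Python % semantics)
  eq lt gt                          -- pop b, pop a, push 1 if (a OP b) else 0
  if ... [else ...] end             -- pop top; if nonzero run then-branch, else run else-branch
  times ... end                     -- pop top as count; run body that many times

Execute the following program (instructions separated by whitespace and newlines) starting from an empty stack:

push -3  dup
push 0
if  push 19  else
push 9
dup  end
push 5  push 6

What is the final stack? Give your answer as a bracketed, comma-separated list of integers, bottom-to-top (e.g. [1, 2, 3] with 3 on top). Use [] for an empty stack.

After 'push -3': [-3]
After 'dup': [-3, -3]
After 'push 0': [-3, -3, 0]
After 'if': [-3, -3]
After 'push 9': [-3, -3, 9]
After 'dup': [-3, -3, 9, 9]
After 'push 5': [-3, -3, 9, 9, 5]
After 'push 6': [-3, -3, 9, 9, 5, 6]

Answer: [-3, -3, 9, 9, 5, 6]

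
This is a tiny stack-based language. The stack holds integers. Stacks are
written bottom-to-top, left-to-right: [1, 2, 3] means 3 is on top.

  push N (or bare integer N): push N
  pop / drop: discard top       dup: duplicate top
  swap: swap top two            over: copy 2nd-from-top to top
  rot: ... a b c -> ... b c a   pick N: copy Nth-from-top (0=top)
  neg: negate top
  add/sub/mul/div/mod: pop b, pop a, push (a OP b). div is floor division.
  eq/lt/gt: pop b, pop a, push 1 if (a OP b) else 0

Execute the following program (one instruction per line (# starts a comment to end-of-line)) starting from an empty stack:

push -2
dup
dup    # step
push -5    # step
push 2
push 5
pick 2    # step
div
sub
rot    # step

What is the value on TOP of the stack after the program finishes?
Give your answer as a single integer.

After 'push -2': [-2]
After 'dup': [-2, -2]
After 'dup': [-2, -2, -2]
After 'push -5': [-2, -2, -2, -5]
After 'push 2': [-2, -2, -2, -5, 2]
After 'push 5': [-2, -2, -2, -5, 2, 5]
After 'pick 2': [-2, -2, -2, -5, 2, 5, -5]
After 'div': [-2, -2, -2, -5, 2, -1]
After 'sub': [-2, -2, -2, -5, 3]
After 'rot': [-2, -2, -5, 3, -2]

Answer: -2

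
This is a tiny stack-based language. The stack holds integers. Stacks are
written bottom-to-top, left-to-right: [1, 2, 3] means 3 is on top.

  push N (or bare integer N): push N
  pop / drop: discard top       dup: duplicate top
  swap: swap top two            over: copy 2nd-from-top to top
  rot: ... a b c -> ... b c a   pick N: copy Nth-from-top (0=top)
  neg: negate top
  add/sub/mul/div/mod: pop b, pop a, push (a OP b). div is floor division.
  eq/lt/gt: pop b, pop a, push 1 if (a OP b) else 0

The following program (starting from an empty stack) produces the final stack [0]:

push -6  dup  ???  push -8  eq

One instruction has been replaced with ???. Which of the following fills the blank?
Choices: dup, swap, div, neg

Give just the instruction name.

Stack before ???: [-6, -6]
Stack after ???:  [1]
Checking each choice:
  dup: produces [-6, -6, 0]
  swap: produces [-6, 0]
  div: MATCH
  neg: produces [-6, 0]


Answer: div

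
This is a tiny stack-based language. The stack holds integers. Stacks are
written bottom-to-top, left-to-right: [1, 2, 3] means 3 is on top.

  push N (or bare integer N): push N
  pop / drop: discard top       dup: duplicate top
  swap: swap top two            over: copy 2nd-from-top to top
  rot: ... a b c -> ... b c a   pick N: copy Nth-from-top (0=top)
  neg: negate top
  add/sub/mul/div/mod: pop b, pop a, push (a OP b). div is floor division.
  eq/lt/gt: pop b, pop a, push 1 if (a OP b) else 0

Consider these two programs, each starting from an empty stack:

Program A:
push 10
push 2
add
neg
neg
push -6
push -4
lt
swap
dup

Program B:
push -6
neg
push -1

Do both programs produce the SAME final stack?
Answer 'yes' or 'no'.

Program A trace:
  After 'push 10': [10]
  After 'push 2': [10, 2]
  After 'add': [12]
  After 'neg': [-12]
  After 'neg': [12]
  After 'push -6': [12, -6]
  After 'push -4': [12, -6, -4]
  After 'lt': [12, 1]
  After 'swap': [1, 12]
  After 'dup': [1, 12, 12]
Program A final stack: [1, 12, 12]

Program B trace:
  After 'push -6': [-6]
  After 'neg': [6]
  After 'push -1': [6, -1]
Program B final stack: [6, -1]
Same: no

Answer: no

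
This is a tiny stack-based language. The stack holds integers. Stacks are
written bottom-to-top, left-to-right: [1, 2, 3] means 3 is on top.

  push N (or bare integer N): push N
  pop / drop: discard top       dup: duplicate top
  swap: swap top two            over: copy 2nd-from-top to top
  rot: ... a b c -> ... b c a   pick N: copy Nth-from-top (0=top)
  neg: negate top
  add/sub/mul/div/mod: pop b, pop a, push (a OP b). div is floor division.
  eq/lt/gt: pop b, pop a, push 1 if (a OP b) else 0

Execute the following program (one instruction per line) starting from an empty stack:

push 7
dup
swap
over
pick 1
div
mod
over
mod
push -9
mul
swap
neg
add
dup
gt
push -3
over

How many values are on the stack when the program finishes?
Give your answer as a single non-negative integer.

Answer: 3

Derivation:
After 'push 7': stack = [7] (depth 1)
After 'dup': stack = [7, 7] (depth 2)
After 'swap': stack = [7, 7] (depth 2)
After 'over': stack = [7, 7, 7] (depth 3)
After 'pick 1': stack = [7, 7, 7, 7] (depth 4)
After 'div': stack = [7, 7, 1] (depth 3)
After 'mod': stack = [7, 0] (depth 2)
After 'over': stack = [7, 0, 7] (depth 3)
After 'mod': stack = [7, 0] (depth 2)
After 'push -9': stack = [7, 0, -9] (depth 3)
After 'mul': stack = [7, 0] (depth 2)
After 'swap': stack = [0, 7] (depth 2)
After 'neg': stack = [0, -7] (depth 2)
After 'add': stack = [-7] (depth 1)
After 'dup': stack = [-7, -7] (depth 2)
After 'gt': stack = [0] (depth 1)
After 'push -3': stack = [0, -3] (depth 2)
After 'over': stack = [0, -3, 0] (depth 3)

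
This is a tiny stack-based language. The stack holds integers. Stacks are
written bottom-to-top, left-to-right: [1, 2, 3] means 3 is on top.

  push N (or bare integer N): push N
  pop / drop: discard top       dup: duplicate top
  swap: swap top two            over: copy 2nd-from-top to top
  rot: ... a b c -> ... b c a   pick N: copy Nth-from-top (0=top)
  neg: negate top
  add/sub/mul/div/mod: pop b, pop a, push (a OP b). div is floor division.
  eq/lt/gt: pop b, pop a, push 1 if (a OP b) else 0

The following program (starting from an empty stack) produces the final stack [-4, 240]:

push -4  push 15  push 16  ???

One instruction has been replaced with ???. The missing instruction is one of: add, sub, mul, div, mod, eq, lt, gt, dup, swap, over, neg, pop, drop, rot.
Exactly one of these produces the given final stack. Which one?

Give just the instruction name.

Answer: mul

Derivation:
Stack before ???: [-4, 15, 16]
Stack after ???:  [-4, 240]
The instruction that transforms [-4, 15, 16] -> [-4, 240] is: mul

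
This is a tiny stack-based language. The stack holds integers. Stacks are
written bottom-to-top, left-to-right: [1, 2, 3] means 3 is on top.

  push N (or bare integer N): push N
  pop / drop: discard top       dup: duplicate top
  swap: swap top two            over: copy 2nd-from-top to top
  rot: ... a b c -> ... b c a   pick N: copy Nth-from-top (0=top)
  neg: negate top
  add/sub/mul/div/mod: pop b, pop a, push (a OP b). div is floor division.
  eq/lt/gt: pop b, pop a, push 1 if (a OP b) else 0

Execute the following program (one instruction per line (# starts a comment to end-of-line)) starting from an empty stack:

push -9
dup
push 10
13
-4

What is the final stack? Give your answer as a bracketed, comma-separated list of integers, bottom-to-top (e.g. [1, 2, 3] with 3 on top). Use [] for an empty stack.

After 'push -9': [-9]
After 'dup': [-9, -9]
After 'push 10': [-9, -9, 10]
After 'push 13': [-9, -9, 10, 13]
After 'push -4': [-9, -9, 10, 13, -4]

Answer: [-9, -9, 10, 13, -4]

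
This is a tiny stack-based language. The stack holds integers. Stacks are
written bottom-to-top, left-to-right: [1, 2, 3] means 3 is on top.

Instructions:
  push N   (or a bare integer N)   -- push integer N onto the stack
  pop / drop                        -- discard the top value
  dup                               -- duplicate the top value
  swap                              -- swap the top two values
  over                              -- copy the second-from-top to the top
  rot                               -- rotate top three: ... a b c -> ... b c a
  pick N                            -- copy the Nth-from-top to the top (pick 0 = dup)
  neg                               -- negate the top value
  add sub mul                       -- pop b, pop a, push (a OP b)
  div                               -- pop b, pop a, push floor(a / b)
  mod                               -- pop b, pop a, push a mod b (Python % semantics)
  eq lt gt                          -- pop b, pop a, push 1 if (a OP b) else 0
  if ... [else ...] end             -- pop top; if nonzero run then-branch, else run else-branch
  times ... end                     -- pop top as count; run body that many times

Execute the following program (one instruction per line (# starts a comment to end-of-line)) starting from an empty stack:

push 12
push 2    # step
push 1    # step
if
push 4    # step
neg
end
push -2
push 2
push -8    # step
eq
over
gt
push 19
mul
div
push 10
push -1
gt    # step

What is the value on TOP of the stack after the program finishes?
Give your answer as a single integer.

After 'push 12': [12]
After 'push 2': [12, 2]
After 'push 1': [12, 2, 1]
After 'if': [12, 2]
After 'push 4': [12, 2, 4]
After 'neg': [12, 2, -4]
After 'push -2': [12, 2, -4, -2]
After 'push 2': [12, 2, -4, -2, 2]
After 'push -8': [12, 2, -4, -2, 2, -8]
After 'eq': [12, 2, -4, -2, 0]
After 'over': [12, 2, -4, -2, 0, -2]
After 'gt': [12, 2, -4, -2, 1]
After 'push 19': [12, 2, -4, -2, 1, 19]
After 'mul': [12, 2, -4, -2, 19]
After 'div': [12, 2, -4, -1]
After 'push 10': [12, 2, -4, -1, 10]
After 'push -1': [12, 2, -4, -1, 10, -1]
After 'gt': [12, 2, -4, -1, 1]

Answer: 1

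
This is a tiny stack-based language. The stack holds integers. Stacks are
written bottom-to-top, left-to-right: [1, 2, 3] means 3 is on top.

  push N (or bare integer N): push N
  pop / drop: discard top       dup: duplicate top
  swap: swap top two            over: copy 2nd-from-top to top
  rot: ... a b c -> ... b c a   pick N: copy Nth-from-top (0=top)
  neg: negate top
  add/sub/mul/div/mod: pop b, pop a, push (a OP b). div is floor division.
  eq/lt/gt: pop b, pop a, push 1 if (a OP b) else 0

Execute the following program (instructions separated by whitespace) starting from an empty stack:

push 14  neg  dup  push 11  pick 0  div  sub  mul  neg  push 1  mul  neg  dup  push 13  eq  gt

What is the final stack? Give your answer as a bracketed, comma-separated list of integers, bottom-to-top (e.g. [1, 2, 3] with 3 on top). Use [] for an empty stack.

After 'push 14': [14]
After 'neg': [-14]
After 'dup': [-14, -14]
After 'push 11': [-14, -14, 11]
After 'pick 0': [-14, -14, 11, 11]
After 'div': [-14, -14, 1]
After 'sub': [-14, -15]
After 'mul': [210]
After 'neg': [-210]
After 'push 1': [-210, 1]
After 'mul': [-210]
After 'neg': [210]
After 'dup': [210, 210]
After 'push 13': [210, 210, 13]
After 'eq': [210, 0]
After 'gt': [1]

Answer: [1]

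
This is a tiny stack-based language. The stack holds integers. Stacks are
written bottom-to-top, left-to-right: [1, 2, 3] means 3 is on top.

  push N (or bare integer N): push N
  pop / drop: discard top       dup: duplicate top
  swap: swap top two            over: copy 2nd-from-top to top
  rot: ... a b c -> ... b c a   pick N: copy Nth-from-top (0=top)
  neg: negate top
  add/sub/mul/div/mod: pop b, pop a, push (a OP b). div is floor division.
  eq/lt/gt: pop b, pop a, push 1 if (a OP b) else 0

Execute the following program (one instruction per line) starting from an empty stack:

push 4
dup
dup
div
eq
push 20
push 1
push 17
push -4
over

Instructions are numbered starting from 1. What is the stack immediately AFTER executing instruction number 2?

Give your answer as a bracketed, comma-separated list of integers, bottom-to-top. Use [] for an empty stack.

Step 1 ('push 4'): [4]
Step 2 ('dup'): [4, 4]

Answer: [4, 4]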